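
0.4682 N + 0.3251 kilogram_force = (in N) 3.656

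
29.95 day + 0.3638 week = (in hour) 779.9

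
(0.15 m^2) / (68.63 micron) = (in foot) 7171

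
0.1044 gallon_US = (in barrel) 0.002486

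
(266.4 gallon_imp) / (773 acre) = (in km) 3.871e-10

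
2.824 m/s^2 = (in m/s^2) 2.824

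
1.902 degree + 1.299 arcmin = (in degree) 1.924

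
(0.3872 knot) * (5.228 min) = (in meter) 62.48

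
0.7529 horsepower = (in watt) 561.4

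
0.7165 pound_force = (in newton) 3.187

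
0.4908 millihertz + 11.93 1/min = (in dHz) 1.993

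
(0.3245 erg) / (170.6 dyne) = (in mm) 0.01902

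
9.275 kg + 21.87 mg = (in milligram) 9.275e+06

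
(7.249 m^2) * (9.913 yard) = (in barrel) 413.3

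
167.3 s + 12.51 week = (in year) 0.2399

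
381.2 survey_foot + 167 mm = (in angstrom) 1.164e+12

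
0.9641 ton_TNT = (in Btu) 3.823e+06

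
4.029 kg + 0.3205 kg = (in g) 4350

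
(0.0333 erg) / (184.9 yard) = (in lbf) 4.428e-12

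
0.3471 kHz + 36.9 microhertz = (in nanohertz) 3.471e+11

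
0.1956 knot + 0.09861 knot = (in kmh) 0.5449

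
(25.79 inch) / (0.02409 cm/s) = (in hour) 0.7553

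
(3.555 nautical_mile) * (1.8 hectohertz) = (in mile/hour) 2.651e+06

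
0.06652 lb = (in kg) 0.03017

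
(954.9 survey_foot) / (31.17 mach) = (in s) 0.02742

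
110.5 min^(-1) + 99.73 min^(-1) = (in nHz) 3.504e+09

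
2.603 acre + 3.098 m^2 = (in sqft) 1.134e+05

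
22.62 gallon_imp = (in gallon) 27.17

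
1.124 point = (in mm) 0.3965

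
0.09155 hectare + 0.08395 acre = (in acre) 0.3102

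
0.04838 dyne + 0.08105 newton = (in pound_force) 0.01822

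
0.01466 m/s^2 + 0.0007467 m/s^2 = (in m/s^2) 0.01541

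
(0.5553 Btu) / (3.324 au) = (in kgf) 1.201e-10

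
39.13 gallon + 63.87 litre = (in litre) 212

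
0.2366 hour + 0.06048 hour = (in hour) 0.2971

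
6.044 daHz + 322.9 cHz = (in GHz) 6.367e-08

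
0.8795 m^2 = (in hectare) 8.795e-05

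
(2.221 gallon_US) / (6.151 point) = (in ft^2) 41.7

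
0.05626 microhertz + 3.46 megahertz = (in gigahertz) 0.00346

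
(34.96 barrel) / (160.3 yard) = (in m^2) 0.03792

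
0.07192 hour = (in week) 0.0004281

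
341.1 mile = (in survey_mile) 341.1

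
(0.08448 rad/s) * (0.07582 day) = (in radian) 553.4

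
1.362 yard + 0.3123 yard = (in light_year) 1.618e-16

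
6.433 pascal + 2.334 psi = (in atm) 0.1589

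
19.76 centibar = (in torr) 148.2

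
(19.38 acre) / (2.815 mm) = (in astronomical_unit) 0.0001862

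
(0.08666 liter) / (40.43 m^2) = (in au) 1.433e-17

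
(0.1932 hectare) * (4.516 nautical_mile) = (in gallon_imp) 3.554e+09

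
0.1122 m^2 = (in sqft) 1.208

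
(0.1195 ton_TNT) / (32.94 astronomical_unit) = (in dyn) 10.15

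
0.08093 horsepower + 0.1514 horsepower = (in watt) 173.2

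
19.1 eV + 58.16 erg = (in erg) 58.16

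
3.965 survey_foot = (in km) 0.001209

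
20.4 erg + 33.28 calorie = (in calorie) 33.28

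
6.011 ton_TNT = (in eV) 1.57e+29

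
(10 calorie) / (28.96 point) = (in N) 4095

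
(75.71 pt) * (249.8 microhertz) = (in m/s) 6.672e-06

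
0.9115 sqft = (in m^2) 0.08468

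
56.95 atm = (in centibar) 5770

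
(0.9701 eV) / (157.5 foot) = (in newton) 3.238e-21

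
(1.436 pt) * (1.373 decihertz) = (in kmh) 0.0002504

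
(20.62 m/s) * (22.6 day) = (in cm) 4.026e+09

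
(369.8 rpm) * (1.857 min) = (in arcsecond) 8.9e+08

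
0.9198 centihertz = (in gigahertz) 9.198e-12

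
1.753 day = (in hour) 42.07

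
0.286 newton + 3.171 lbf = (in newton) 14.39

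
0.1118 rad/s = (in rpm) 1.068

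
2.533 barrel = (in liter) 402.7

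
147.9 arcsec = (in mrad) 0.717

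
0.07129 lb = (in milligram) 3.234e+04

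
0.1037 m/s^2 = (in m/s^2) 0.1037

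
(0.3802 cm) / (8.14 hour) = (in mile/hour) 2.902e-07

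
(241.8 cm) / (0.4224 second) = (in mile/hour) 12.81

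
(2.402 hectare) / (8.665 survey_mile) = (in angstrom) 1.722e+10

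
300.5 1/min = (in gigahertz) 5.008e-09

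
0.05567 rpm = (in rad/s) 0.00583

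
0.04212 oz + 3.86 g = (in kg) 0.005054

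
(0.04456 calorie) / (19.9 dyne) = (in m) 936.9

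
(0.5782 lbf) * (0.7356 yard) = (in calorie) 0.4135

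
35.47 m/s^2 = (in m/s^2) 35.47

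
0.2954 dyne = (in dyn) 0.2954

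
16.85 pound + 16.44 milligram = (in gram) 7643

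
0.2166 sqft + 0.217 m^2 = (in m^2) 0.2371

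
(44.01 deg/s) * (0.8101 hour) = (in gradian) 1.426e+05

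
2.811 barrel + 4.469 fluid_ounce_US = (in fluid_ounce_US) 1.512e+04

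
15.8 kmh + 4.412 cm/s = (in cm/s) 443.3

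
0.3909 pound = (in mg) 1.773e+05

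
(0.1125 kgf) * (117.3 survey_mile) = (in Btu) 197.4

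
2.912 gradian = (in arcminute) 157.2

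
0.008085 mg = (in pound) 1.782e-08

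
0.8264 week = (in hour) 138.8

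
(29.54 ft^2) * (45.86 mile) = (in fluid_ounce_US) 6.849e+09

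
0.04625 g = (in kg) 4.625e-05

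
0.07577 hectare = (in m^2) 757.7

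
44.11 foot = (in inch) 529.3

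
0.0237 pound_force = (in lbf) 0.0237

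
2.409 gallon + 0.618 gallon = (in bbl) 0.07207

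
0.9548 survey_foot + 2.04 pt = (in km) 0.0002917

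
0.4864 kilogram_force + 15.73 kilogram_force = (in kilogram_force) 16.22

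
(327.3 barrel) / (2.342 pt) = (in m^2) 6.298e+04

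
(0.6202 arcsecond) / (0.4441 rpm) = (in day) 7.483e-10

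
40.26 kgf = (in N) 394.8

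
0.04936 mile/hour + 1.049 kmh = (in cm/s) 31.35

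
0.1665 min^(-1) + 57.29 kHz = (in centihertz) 5.729e+06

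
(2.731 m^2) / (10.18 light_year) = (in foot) 9.303e-17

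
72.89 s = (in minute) 1.215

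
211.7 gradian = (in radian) 3.325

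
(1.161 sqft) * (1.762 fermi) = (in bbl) 1.195e-15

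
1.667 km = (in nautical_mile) 0.9001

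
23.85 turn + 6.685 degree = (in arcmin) 5.156e+05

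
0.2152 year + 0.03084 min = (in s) 6.787e+06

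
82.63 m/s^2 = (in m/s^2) 82.63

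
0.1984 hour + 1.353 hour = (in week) 0.009235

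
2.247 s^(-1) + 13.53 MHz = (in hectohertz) 1.353e+05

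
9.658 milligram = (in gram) 0.009658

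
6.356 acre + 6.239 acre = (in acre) 12.59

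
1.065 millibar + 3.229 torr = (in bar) 0.00537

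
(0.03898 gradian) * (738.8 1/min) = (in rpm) 0.072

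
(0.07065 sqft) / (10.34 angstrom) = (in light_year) 6.71e-10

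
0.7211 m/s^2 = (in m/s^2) 0.7211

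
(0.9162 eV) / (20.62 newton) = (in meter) 7.119e-21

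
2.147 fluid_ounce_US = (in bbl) 0.0003994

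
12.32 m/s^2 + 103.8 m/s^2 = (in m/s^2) 116.1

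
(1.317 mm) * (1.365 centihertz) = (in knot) 3.494e-05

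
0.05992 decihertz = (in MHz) 5.992e-09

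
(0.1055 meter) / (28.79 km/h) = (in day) 1.527e-07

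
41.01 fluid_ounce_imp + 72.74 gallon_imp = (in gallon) 87.66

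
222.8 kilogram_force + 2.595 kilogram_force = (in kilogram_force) 225.4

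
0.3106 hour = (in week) 0.001849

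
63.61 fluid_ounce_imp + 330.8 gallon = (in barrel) 7.888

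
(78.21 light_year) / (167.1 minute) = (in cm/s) 7.38e+15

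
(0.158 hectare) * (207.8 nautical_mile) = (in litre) 6.081e+11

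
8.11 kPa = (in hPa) 81.1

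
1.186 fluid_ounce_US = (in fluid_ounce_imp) 1.234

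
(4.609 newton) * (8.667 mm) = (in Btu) 3.786e-05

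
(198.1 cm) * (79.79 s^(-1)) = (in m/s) 158.1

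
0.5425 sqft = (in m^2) 0.0504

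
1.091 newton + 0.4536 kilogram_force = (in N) 5.539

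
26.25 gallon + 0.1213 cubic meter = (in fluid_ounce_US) 7462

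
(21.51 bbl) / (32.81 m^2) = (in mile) 6.477e-05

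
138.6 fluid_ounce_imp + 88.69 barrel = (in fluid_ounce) 4.769e+05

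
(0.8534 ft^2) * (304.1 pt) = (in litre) 8.506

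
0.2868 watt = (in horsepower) 0.0003846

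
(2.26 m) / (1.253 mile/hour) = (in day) 4.67e-05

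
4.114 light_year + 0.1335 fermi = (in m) 3.892e+16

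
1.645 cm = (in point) 46.63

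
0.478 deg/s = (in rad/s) 0.008343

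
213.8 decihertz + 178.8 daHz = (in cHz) 1.809e+05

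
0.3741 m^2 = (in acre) 9.244e-05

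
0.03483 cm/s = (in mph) 0.0007791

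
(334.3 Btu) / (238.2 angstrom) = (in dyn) 1.481e+18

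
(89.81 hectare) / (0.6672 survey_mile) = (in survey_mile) 0.5197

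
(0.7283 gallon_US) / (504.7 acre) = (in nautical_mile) 7.288e-13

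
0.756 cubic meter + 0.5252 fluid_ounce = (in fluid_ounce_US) 2.556e+04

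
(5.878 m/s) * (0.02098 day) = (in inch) 4.195e+05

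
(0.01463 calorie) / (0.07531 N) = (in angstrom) 8.128e+09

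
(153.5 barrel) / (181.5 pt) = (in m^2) 381.1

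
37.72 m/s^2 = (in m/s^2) 37.72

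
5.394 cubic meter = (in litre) 5394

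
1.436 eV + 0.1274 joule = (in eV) 7.952e+17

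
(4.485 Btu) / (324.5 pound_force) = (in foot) 10.76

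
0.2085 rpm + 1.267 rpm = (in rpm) 1.475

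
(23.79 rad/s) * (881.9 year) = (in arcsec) 1.365e+17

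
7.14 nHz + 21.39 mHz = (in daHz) 0.002139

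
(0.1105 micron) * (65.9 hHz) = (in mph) 0.001629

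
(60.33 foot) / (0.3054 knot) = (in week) 0.0001935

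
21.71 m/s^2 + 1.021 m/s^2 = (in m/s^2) 22.73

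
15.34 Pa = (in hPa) 0.1534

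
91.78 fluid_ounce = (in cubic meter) 0.002714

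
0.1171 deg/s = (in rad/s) 0.002044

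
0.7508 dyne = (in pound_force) 1.688e-06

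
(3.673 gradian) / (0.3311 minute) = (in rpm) 0.02773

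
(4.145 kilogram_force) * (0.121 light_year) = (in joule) 4.653e+16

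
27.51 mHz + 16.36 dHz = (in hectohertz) 0.01664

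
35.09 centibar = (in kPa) 35.09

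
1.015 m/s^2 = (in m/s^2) 1.015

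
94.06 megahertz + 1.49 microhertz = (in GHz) 0.09406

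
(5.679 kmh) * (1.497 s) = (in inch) 92.97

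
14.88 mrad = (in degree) 0.8526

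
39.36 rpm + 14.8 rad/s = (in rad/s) 18.92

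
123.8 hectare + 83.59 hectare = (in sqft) 2.232e+07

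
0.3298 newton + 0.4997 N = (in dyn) 8.295e+04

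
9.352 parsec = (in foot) 9.468e+17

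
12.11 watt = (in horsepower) 0.01624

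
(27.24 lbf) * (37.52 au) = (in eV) 4.245e+33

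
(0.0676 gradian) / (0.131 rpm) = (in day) 8.959e-07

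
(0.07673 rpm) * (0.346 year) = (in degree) 5.023e+06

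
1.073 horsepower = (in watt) 800.1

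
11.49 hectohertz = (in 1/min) 6.894e+04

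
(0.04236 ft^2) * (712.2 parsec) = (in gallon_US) 2.285e+19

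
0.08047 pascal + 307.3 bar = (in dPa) 3.073e+08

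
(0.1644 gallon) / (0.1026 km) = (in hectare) 6.066e-10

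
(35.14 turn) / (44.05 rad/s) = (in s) 5.012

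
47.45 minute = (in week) 0.004707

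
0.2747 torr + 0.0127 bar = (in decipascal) 1.307e+04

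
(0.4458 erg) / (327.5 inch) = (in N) 5.359e-09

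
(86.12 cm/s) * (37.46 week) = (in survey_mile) 1.212e+04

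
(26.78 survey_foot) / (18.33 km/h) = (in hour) 0.0004453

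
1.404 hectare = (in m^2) 1.404e+04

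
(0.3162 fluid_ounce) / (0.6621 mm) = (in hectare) 1.412e-06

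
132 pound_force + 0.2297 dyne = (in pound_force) 132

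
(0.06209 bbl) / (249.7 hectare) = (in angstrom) 39.53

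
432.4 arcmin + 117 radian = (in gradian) 7456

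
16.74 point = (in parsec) 1.914e-19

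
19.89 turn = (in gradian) 7956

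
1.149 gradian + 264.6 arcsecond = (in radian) 0.01933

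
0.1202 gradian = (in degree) 0.1082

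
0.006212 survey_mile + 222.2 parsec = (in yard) 7.498e+18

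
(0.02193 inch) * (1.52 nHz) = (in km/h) 3.048e-12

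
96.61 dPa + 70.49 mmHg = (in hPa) 94.08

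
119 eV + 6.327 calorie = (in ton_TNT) 6.327e-09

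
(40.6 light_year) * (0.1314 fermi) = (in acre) 0.01247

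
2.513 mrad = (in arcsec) 518.3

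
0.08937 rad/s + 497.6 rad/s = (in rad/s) 497.7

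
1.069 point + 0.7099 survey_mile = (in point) 3.239e+06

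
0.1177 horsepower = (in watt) 87.77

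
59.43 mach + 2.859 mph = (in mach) 59.43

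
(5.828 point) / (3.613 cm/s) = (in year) 1.804e-09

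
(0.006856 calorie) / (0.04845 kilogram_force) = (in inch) 2.377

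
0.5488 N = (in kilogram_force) 0.05596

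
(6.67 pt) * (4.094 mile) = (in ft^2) 166.9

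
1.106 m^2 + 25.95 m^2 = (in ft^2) 291.2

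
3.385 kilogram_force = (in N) 33.2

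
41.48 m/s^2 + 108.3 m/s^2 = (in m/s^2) 149.8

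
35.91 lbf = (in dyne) 1.597e+07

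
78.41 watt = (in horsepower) 0.1051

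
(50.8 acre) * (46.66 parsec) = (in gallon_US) 7.819e+25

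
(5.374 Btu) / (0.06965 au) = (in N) 5.442e-07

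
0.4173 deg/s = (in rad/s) 0.007283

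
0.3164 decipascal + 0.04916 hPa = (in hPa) 0.04948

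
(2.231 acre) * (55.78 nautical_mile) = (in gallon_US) 2.464e+11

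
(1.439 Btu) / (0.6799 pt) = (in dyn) 6.33e+11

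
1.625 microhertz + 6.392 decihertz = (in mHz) 639.2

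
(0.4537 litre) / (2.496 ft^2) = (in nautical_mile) 1.056e-06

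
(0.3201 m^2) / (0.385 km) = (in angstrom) 8.314e+06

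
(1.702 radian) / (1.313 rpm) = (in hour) 0.003438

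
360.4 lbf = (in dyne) 1.603e+08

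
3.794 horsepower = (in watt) 2829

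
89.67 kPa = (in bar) 0.8967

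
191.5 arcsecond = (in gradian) 0.0591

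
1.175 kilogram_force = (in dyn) 1.152e+06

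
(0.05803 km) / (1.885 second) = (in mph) 68.86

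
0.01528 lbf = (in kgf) 0.006931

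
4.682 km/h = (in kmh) 4.682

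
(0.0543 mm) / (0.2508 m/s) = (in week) 3.58e-10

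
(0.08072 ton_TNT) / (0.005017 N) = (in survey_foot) 2.209e+11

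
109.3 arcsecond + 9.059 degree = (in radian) 0.1586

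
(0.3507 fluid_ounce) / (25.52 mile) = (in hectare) 2.525e-14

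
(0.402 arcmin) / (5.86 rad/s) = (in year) 6.328e-13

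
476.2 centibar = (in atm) 4.7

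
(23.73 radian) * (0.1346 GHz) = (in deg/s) 1.83e+11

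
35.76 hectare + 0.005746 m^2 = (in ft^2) 3.849e+06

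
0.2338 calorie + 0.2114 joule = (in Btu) 0.001128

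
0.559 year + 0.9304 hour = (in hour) 4898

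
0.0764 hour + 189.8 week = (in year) 3.64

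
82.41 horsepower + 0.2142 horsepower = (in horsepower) 82.62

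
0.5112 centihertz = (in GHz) 5.112e-12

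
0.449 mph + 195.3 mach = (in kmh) 2.394e+05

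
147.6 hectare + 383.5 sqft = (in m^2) 1.476e+06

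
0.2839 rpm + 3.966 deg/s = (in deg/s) 5.669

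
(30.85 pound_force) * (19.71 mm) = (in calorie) 0.6465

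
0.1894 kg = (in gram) 189.4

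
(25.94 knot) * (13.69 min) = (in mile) 6.811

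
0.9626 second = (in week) 1.592e-06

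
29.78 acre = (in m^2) 1.205e+05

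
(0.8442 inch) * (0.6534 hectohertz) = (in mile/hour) 3.134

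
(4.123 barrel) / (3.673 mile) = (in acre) 2.74e-08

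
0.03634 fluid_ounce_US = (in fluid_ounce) 0.03634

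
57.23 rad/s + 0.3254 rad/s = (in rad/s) 57.56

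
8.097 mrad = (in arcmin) 27.84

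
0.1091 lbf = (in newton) 0.4853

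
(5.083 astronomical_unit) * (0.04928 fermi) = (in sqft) 0.0004034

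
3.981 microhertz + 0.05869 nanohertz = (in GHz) 3.981e-15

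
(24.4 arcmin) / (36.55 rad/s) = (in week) 3.211e-10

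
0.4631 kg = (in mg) 4.631e+05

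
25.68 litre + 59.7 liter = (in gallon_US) 22.56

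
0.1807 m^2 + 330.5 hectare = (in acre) 816.7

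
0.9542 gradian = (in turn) 0.002386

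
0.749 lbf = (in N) 3.332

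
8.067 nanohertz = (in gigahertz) 8.067e-18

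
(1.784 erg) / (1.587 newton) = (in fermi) 1.124e+08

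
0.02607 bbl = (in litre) 4.145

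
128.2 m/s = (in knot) 249.2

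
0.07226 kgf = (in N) 0.7086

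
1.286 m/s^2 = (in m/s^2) 1.286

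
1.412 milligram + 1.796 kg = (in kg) 1.796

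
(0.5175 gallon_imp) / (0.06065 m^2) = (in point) 110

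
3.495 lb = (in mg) 1.585e+06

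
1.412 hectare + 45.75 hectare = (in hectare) 47.16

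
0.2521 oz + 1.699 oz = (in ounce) 1.951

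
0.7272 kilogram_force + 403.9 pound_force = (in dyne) 1.804e+08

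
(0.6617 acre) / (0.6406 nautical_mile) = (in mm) 2257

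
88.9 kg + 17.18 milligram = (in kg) 88.9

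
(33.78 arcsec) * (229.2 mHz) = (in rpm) 0.0003584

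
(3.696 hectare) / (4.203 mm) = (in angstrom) 8.794e+16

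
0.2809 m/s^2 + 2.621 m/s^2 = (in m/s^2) 2.902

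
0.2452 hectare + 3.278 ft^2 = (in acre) 0.606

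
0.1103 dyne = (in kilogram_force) 1.125e-07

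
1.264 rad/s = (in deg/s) 72.42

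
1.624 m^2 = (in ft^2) 17.48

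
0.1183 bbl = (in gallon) 4.969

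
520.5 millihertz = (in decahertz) 0.05205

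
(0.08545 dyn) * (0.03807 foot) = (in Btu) 9.398e-12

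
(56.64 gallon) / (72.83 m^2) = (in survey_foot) 0.009659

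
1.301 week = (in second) 7.868e+05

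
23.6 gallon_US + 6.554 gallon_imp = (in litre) 119.1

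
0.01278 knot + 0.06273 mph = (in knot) 0.06729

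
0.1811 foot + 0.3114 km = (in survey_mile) 0.1935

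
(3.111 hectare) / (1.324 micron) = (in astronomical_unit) 0.1571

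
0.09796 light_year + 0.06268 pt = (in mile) 5.759e+11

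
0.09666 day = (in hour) 2.32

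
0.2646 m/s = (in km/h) 0.9526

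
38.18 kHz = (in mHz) 3.818e+07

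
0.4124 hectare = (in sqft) 4.439e+04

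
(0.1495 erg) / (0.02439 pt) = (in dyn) 173.8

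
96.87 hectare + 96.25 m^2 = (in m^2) 9.688e+05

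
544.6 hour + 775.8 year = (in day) 2.832e+05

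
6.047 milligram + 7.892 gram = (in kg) 0.007898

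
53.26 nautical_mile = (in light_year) 1.043e-11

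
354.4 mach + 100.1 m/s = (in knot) 2.348e+05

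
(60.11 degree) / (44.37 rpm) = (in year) 7.16e-09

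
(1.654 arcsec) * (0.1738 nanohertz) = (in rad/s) 1.394e-15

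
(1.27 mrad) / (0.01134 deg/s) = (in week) 1.061e-05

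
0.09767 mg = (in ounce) 3.445e-06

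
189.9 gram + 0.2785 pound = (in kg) 0.3162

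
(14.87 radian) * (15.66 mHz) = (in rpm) 2.224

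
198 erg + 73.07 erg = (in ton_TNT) 6.479e-15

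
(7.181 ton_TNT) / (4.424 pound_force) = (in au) 0.01021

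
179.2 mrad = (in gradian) 11.41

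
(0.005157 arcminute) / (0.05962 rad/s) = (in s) 2.516e-05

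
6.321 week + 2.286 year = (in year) 2.407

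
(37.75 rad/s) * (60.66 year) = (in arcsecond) 1.49e+16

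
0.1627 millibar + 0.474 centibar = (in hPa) 4.903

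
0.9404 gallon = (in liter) 3.56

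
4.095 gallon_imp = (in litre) 18.62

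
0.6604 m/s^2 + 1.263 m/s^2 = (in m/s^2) 1.923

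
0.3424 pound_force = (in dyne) 1.523e+05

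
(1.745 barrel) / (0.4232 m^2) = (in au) 4.382e-12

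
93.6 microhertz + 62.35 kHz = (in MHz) 0.06235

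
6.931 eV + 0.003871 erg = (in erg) 0.003871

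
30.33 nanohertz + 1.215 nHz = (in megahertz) 3.154e-14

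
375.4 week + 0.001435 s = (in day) 2628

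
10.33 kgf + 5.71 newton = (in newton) 107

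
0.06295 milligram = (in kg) 6.295e-08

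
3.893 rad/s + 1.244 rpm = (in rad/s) 4.023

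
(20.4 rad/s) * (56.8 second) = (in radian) 1159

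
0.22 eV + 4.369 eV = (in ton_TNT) 1.757e-28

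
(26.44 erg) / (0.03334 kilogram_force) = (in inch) 0.0003184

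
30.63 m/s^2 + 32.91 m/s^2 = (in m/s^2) 63.54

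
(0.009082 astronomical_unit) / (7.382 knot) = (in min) 5.963e+06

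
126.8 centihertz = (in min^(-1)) 76.08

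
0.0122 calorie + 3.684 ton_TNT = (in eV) 9.621e+28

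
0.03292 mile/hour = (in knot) 0.02861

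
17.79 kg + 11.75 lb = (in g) 2.312e+04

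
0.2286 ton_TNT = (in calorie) 2.286e+08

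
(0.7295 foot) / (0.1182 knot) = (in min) 0.06094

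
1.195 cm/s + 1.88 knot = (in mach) 0.002875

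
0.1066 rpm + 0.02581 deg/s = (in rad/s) 0.01161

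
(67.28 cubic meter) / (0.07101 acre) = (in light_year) 2.475e-17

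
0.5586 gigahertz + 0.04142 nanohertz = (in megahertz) 558.6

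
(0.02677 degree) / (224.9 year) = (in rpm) 6.291e-13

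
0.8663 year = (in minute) 4.553e+05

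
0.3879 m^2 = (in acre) 9.585e-05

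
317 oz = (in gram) 8987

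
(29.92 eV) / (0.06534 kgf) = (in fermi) 0.007481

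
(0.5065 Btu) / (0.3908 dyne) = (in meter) 1.367e+08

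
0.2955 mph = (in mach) 0.000388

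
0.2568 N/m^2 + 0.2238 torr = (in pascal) 30.09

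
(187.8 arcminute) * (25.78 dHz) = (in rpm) 1.345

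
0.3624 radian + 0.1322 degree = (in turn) 0.05804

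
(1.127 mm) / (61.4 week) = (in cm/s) 3.035e-09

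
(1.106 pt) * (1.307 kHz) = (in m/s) 0.51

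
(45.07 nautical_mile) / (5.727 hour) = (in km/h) 14.57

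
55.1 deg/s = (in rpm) 9.183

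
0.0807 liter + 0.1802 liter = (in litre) 0.2609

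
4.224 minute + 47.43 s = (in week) 0.0004975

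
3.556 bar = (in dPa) 3.556e+06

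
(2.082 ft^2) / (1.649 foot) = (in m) 0.3848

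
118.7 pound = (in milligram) 5.384e+07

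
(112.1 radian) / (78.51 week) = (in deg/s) 0.0001353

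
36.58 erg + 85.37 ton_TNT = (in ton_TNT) 85.37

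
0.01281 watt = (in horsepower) 1.718e-05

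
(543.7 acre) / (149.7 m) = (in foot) 4.822e+04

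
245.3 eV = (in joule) 3.93e-17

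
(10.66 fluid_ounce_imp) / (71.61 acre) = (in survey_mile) 6.494e-13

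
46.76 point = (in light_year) 1.744e-18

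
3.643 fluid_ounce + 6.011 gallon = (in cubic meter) 0.02286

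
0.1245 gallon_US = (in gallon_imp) 0.1037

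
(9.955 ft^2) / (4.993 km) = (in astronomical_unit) 1.238e-15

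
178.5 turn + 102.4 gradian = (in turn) 178.8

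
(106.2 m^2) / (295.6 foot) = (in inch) 46.41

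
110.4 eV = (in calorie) 4.228e-18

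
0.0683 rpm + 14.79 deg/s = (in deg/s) 15.2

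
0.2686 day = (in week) 0.03837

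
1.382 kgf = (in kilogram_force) 1.382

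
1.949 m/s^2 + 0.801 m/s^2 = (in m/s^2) 2.75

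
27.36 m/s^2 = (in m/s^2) 27.36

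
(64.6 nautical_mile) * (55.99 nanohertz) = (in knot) 0.01302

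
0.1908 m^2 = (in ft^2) 2.054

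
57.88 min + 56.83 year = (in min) 2.987e+07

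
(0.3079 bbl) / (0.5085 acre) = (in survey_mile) 1.478e-08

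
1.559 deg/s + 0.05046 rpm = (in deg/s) 1.862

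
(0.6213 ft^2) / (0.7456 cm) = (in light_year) 8.183e-16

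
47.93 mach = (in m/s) 1.632e+04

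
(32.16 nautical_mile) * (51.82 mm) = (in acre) 0.7627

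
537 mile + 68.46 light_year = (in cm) 6.477e+19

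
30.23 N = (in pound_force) 6.796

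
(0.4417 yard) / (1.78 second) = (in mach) 0.0006664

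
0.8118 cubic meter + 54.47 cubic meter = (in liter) 5.528e+04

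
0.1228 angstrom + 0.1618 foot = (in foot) 0.1618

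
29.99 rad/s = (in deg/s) 1718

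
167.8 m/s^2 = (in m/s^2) 167.8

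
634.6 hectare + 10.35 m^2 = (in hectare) 634.6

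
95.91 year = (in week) 5001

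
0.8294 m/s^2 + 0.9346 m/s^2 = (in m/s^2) 1.764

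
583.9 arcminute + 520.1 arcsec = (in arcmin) 592.6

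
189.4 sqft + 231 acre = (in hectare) 93.48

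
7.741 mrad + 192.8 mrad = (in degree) 11.49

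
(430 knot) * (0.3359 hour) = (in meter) 2.675e+05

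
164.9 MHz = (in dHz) 1.649e+09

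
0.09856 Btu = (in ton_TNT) 2.485e-08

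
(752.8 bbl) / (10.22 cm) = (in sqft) 1.261e+04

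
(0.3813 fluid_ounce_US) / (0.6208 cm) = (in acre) 4.488e-07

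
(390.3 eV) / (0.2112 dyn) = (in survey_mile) 1.84e-14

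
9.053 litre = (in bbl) 0.05694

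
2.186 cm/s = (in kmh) 0.0787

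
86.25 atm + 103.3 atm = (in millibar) 1.921e+05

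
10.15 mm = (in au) 6.785e-14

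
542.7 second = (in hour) 0.1508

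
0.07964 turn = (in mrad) 500.4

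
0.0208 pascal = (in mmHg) 0.000156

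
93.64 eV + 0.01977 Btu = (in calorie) 4.985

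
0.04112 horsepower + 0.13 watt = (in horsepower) 0.04129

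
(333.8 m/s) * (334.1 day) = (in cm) 9.636e+11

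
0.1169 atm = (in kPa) 11.84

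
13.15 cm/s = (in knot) 0.2556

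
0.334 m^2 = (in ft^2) 3.595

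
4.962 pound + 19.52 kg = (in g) 2.177e+04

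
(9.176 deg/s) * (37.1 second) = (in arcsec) 1.226e+06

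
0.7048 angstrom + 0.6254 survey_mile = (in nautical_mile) 0.5435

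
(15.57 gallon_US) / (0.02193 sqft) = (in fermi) 2.893e+16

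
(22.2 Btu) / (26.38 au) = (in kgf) 6.052e-10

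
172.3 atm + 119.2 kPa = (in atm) 173.5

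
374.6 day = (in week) 53.51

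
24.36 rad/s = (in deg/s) 1396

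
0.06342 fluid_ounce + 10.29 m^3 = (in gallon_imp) 2263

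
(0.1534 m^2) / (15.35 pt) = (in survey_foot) 92.94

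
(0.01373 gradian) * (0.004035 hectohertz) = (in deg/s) 0.004986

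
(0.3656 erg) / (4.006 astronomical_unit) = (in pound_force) 1.371e-20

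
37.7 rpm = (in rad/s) 3.948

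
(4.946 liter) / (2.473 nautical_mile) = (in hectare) 1.08e-10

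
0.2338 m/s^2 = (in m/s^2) 0.2338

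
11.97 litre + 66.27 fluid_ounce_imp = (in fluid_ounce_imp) 487.6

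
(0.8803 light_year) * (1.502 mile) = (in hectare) 2.013e+15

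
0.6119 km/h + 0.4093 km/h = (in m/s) 0.2837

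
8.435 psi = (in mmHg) 436.2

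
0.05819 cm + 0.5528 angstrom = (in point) 1.649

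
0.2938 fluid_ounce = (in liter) 0.008689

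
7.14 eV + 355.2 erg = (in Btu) 3.367e-08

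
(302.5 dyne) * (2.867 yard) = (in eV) 4.95e+16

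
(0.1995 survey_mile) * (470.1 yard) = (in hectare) 13.8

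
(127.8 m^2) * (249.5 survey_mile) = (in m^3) 5.132e+07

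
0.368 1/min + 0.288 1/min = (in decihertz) 0.1093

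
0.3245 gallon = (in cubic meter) 0.001228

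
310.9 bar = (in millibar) 3.109e+05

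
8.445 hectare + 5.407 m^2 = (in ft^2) 9.091e+05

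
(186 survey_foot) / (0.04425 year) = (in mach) 1.193e-07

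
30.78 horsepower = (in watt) 2.295e+04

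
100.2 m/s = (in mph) 224.1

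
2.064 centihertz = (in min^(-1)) 1.238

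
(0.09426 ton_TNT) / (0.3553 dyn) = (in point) 3.146e+17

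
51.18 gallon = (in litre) 193.7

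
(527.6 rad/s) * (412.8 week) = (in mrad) 1.317e+14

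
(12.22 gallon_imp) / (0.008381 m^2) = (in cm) 662.8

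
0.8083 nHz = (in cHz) 8.083e-08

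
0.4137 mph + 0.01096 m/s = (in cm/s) 19.59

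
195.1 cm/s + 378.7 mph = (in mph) 383.1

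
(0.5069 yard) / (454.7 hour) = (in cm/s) 2.832e-05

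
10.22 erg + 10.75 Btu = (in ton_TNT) 2.711e-06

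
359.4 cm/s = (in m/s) 3.594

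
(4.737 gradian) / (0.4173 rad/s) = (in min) 0.002972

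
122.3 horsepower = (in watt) 9.12e+04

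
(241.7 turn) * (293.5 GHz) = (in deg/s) 2.554e+16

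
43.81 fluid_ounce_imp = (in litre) 1.245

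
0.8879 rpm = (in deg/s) 5.327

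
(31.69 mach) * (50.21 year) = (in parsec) 0.0005537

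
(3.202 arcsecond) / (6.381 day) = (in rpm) 2.689e-10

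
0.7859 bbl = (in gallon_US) 33.01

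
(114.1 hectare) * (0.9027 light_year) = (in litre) 9.744e+24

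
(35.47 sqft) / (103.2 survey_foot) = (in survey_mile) 6.509e-05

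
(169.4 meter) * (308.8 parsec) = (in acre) 3.989e+17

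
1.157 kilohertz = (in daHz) 115.7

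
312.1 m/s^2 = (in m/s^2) 312.1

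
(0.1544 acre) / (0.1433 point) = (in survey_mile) 7680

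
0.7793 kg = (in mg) 7.793e+05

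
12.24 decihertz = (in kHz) 0.001224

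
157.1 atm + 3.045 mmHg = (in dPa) 1.592e+08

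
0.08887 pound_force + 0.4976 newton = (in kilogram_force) 0.09105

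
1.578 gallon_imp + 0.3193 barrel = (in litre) 57.94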